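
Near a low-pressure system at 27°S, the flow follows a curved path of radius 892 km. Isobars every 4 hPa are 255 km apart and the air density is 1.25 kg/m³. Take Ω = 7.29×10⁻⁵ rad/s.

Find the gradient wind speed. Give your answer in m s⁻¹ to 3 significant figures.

Coriolis parameter at 27°S:
f = 2Ω sin φ = 2 × 7.29×10⁻⁵ × sin 27° = 6.62×10⁻⁵ s⁻¹
Pressure gradient: |∂P/∂n| = 400 Pa / 255000 m = 1.57×10⁻³ Pa/m
Geostrophic speed: V_g = |∂P/∂n|/(fρ) = 1.57×10⁻³/(6.62×10⁻⁵ × 1.25) = 19.0 m/s
Around a low, centrifugal force acts outward with Coriolis, so pressure-gradient force balances both:
(1/ρ)|∂P/∂n| = fV + V²/R  →  V² + fR·V − fR·V_g = 0
With fR = 6.62×10⁻⁵ × 892×10³ m = 59.0 m/s:
V = [−fR + √((fR)² + 4 fR V_g)]/2 = [−59.0 + √(59.0² + 4×59.0×19)]/2 = 15.1 m/s
Subgeostrophic (V < V_g = 19 m/s), as expected around a low.

15.1 m s⁻¹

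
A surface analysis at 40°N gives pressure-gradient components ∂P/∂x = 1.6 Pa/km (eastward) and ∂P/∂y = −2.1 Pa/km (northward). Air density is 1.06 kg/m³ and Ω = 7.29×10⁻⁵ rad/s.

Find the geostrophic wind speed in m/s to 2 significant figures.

27 m/s

Coriolis parameter at 40°N:
f = 2Ω sin φ = 2 × 7.29×10⁻⁵ × sin 40° = 9.37×10⁻⁵ s⁻¹
Component geostrophic relations (x east, y north):
u_g = −(1/(fρ)) ∂P/∂y,  v_g = (1/(fρ)) ∂P/∂x
u_g = −(−2.1×10⁻³)/(9.37×10⁻⁵ × 1.06) = 21.1 m/s;  v_g = (1.6×10⁻³)/(9.37×10⁻⁵ × 1.06) = 16.1 m/s
|V_g| = √(u_g² + v_g²) = 26.6 m/s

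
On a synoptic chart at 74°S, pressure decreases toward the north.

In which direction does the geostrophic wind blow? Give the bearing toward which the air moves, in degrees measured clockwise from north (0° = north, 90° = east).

270°

The pressure-gradient force points toward the north (bearing 000°).
Geostrophic balance: in the Southern Hemisphere the Coriolis force deflects motion to the left, so the geostrophic wind blows 90° to the left of the pressure-gradient force (low pressure on the right).
Rotating 000° by 90° counterclockwise gives 270° — the wind blows toward the west.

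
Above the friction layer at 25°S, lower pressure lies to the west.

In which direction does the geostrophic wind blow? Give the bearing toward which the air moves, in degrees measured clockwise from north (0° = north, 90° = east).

180°

The pressure-gradient force points toward the west (bearing 270°).
Geostrophic balance: in the Southern Hemisphere the Coriolis force deflects motion to the left, so the geostrophic wind blows 90° to the left of the pressure-gradient force (low pressure on the right).
Rotating 270° by 90° counterclockwise gives 180° — the wind blows toward the south.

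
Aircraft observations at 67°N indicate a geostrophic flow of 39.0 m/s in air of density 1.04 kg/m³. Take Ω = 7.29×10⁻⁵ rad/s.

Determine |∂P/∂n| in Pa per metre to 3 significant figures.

Coriolis parameter at 67°N:
f = 2Ω sin φ = 2 × 7.29×10⁻⁵ × sin 67° = 1.34×10⁻⁴ s⁻¹
Geostrophic balance rearranged: |∂P/∂n| = f ρ V_g
|∂P/∂n| = 1.34×10⁻⁴ × 1.04 × 39.0 = 5.44×10⁻³ Pa/m

5.44×10⁻³ Pa/m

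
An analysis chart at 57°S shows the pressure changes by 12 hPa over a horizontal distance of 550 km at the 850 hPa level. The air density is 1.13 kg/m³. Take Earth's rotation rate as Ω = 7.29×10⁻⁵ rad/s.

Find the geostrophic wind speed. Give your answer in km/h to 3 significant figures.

Coriolis parameter at 57°S:
f = 2Ω sin φ = 2 × 7.29×10⁻⁵ × sin 57° = 1.22×10⁻⁴ s⁻¹
Pressure gradient: |∂P/∂n| = 1200 Pa / 550000 m = 2.18×10⁻³ Pa/m
Geostrophic balance (pressure-gradient force = Coriolis force):
V_g = (1/(fρ)) |∂P/∂n| = 2.18×10⁻³ / (1.22×10⁻⁴ × 1.13) = 15.8 m/s
Converting: 15.8 m/s × 3.6 = 56.8 km/h

56.8 km/h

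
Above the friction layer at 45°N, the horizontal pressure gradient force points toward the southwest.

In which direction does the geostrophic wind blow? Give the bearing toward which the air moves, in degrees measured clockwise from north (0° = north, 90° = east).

315°

The pressure-gradient force points toward the southwest (bearing 225°).
Geostrophic balance: in the Northern Hemisphere the Coriolis force deflects motion to the right, so the geostrophic wind blows 90° to the right of the pressure-gradient force (low pressure on the left).
Rotating 225° by 90° clockwise gives 315° — the wind blows toward the northwest.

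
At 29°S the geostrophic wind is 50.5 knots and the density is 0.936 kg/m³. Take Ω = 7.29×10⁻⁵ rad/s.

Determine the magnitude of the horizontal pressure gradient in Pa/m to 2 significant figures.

1.7×10⁻³ Pa/m

Coriolis parameter at 29°S:
f = 2Ω sin φ = 2 × 7.29×10⁻⁵ × sin 29° = 7.07×10⁻⁵ s⁻¹
Wind speed in SI: 50.5 knots = 26.0 m/s
Geostrophic balance rearranged: |∂P/∂n| = f ρ V_g
|∂P/∂n| = 7.07×10⁻⁵ × 0.936 × 26.0 = 1.72×10⁻³ Pa/m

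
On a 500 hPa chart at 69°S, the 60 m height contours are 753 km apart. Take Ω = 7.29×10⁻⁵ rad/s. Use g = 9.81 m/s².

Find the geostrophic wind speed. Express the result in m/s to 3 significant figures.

5.74 m/s

Coriolis parameter at 69°S:
f = 2Ω sin φ = 2 × 7.29×10⁻⁵ × sin 69° = 1.36×10⁻⁴ s⁻¹
Height gradient: |∂Z/∂n| = 60 m / 753000 m = 7.97×10⁻⁵
On a pressure surface, geostrophic balance gives V_g = (g/f)|∂Z/∂n|:
V_g = 9.81 × 7.97×10⁻⁵ / 1.36×10⁻⁴ = 5.74 m/s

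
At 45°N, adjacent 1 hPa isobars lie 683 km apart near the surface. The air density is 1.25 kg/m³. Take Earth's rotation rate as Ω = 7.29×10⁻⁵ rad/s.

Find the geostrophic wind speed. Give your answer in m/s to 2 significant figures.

1.1 m/s

Coriolis parameter at 45°N:
f = 2Ω sin φ = 2 × 7.29×10⁻⁵ × sin 45° = 1.03×10⁻⁴ s⁻¹
Pressure gradient: |∂P/∂n| = 100 Pa / 683000 m = 1.46×10⁻⁴ Pa/m
Geostrophic balance (pressure-gradient force = Coriolis force):
V_g = (1/(fρ)) |∂P/∂n| = 1.46×10⁻⁴ / (1.03×10⁻⁴ × 1.25) = 1.14 m/s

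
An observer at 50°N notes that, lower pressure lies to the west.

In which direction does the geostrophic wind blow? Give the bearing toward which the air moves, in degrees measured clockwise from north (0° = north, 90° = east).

The pressure-gradient force points toward the west (bearing 270°).
Geostrophic balance: in the Northern Hemisphere the Coriolis force deflects motion to the right, so the geostrophic wind blows 90° to the right of the pressure-gradient force (low pressure on the left).
Rotating 270° by 90° clockwise gives 000° — the wind blows toward the north.

000°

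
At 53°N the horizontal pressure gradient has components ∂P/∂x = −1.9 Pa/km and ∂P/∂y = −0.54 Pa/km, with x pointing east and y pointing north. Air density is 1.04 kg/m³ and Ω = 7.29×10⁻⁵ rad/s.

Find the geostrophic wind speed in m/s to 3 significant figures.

16.3 m/s

Coriolis parameter at 53°N:
f = 2Ω sin φ = 2 × 7.29×10⁻⁵ × sin 53° = 1.16×10⁻⁴ s⁻¹
Component geostrophic relations (x east, y north):
u_g = −(1/(fρ)) ∂P/∂y,  v_g = (1/(fρ)) ∂P/∂x
u_g = −(−0.54×10⁻³)/(1.16×10⁻⁴ × 1.04) = 4.46 m/s;  v_g = (−1.9×10⁻³)/(1.16×10⁻⁴ × 1.04) = −15.7 m/s
|V_g| = √(u_g² + v_g²) = 16.3 m/s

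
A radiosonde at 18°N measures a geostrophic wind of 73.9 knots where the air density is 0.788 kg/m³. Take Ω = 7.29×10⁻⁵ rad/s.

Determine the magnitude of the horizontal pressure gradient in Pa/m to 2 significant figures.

1.3×10⁻³ Pa/m

Coriolis parameter at 18°N:
f = 2Ω sin φ = 2 × 7.29×10⁻⁵ × sin 18° = 4.51×10⁻⁵ s⁻¹
Wind speed in SI: 73.9 knots = 38.0 m/s
Geostrophic balance rearranged: |∂P/∂n| = f ρ V_g
|∂P/∂n| = 4.51×10⁻⁵ × 0.788 × 38.0 = 1.35×10⁻³ Pa/m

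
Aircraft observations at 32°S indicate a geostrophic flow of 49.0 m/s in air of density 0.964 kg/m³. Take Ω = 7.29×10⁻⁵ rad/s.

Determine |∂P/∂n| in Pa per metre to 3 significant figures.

Coriolis parameter at 32°S:
f = 2Ω sin φ = 2 × 7.29×10⁻⁵ × sin 32° = 7.73×10⁻⁵ s⁻¹
Geostrophic balance rearranged: |∂P/∂n| = f ρ V_g
|∂P/∂n| = 7.73×10⁻⁵ × 0.964 × 49.0 = 3.65×10⁻³ Pa/m

3.65×10⁻³ Pa/m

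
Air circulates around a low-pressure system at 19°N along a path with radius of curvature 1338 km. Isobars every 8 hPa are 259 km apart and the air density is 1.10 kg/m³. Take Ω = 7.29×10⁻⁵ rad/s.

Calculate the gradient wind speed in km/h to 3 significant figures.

134 km/h

Coriolis parameter at 19°N:
f = 2Ω sin φ = 2 × 7.29×10⁻⁵ × sin 19° = 4.75×10⁻⁵ s⁻¹
Pressure gradient: |∂P/∂n| = 800 Pa / 259000 m = 3.09×10⁻³ Pa/m
Geostrophic speed: V_g = |∂P/∂n|/(fρ) = 3.09×10⁻³/(4.75×10⁻⁵ × 1.10) = 59.2 m/s
Around a low, centrifugal force acts outward with Coriolis, so pressure-gradient force balances both:
(1/ρ)|∂P/∂n| = fV + V²/R  →  V² + fR·V − fR·V_g = 0
With fR = 4.75×10⁻⁵ × 1338×10³ m = 63.5 m/s:
V = [−fR + √((fR)² + 4 fR V_g)]/2 = [−63.5 + √(63.5² + 4×63.5×59.2)]/2 = 37.3 m/s
Subgeostrophic (V < V_g = 59.2 m/s), as expected around a low.
Converting: 37.3 m/s × 3.6 = 134 km/h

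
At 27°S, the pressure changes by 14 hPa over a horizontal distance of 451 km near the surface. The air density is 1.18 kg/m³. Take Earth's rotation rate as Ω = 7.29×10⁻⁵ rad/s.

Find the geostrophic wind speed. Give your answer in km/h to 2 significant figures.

140 km/h

Coriolis parameter at 27°S:
f = 2Ω sin φ = 2 × 7.29×10⁻⁵ × sin 27° = 6.62×10⁻⁵ s⁻¹
Pressure gradient: |∂P/∂n| = 1400 Pa / 451000 m = 3.10×10⁻³ Pa/m
Geostrophic balance (pressure-gradient force = Coriolis force):
V_g = (1/(fρ)) |∂P/∂n| = 3.10×10⁻³ / (6.62×10⁻⁵ × 1.18) = 39.7 m/s
Converting: 39.7 m/s × 3.6 = 140 km/h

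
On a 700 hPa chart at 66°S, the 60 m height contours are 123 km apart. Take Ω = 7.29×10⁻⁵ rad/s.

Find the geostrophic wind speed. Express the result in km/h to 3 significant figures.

129 km/h

Coriolis parameter at 66°S:
f = 2Ω sin φ = 2 × 7.29×10⁻⁵ × sin 66° = 1.33×10⁻⁴ s⁻¹
Height gradient: |∂Z/∂n| = 60 m / 123000 m = 4.88×10⁻⁴
On a pressure surface, geostrophic balance gives V_g = (g/f)|∂Z/∂n|:
V_g = 9.81 × 4.88×10⁻⁴ / 1.33×10⁻⁴ = 35.9 m/s
Converting: 35.9 m/s × 3.6 = 129 km/h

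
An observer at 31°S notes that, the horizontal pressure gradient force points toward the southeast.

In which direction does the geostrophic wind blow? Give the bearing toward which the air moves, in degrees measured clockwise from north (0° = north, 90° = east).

045°

The pressure-gradient force points toward the southeast (bearing 135°).
Geostrophic balance: in the Southern Hemisphere the Coriolis force deflects motion to the left, so the geostrophic wind blows 90° to the left of the pressure-gradient force (low pressure on the right).
Rotating 135° by 90° counterclockwise gives 045° — the wind blows toward the northeast.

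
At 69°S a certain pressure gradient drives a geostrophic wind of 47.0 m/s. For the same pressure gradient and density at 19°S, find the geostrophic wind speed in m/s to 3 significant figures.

With the same pressure gradient and density, V_g ∝ 1/f ∝ 1/sin φ.
V₂ = V₁ · sin φ₁ / sin φ₂ = 47.0 × sin 69° / sin 19°
V₂ = 47.0 × 0.9336/0.3256 = 135 m/s

135 m/s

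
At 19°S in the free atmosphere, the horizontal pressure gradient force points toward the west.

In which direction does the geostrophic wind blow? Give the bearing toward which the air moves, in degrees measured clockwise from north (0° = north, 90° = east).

The pressure-gradient force points toward the west (bearing 270°).
Geostrophic balance: in the Southern Hemisphere the Coriolis force deflects motion to the left, so the geostrophic wind blows 90° to the left of the pressure-gradient force (low pressure on the right).
Rotating 270° by 90° counterclockwise gives 180° — the wind blows toward the south.

180°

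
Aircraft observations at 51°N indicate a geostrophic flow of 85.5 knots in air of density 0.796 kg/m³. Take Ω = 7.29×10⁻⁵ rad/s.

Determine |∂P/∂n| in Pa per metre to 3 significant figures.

3.97×10⁻³ Pa/m

Coriolis parameter at 51°N:
f = 2Ω sin φ = 2 × 7.29×10⁻⁵ × sin 51° = 1.13×10⁻⁴ s⁻¹
Wind speed in SI: 85.5 knots = 44.0 m/s
Geostrophic balance rearranged: |∂P/∂n| = f ρ V_g
|∂P/∂n| = 1.13×10⁻⁴ × 0.796 × 44.0 = 3.97×10⁻³ Pa/m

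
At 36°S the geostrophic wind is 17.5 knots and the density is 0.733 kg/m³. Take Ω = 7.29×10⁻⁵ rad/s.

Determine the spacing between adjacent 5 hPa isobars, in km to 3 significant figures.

Coriolis parameter at 36°S:
f = 2Ω sin φ = 2 × 7.29×10⁻⁵ × sin 36° = 8.57×10⁻⁵ s⁻¹
Wind speed in SI: 17.5 knots = 9.00 m/s
Geostrophic balance rearranged: |∂P/∂n| = f ρ V_g
|∂P/∂n| = 8.57×10⁻⁵ × 0.733 × 9.00 = 5.66×10⁻⁴ Pa/m
Isobar spacing: Δn = ΔP/|∂P/∂n| = 500 Pa / 5.66×10⁻⁴ Pa/m = 884125 m ≈ 884 km

884 km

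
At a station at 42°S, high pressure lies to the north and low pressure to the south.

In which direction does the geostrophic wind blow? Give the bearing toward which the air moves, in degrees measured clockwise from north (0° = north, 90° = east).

The pressure-gradient force points toward the south (bearing 180°).
Geostrophic balance: in the Southern Hemisphere the Coriolis force deflects motion to the left, so the geostrophic wind blows 90° to the left of the pressure-gradient force (low pressure on the right).
Rotating 180° by 90° counterclockwise gives 090° — the wind blows toward the east.

090°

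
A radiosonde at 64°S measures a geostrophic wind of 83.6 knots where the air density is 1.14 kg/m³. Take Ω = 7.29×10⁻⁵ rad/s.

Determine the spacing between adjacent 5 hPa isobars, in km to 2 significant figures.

Coriolis parameter at 64°S:
f = 2Ω sin φ = 2 × 7.29×10⁻⁵ × sin 64° = 1.31×10⁻⁴ s⁻¹
Wind speed in SI: 83.6 knots = 43.0 m/s
Geostrophic balance rearranged: |∂P/∂n| = f ρ V_g
|∂P/∂n| = 1.31×10⁻⁴ × 1.14 × 43.0 = 6.42×10⁻³ Pa/m
Isobar spacing: Δn = ΔP/|∂P/∂n| = 500 Pa / 6.42×10⁻³ Pa/m = 77822 m ≈ 78 km

78 km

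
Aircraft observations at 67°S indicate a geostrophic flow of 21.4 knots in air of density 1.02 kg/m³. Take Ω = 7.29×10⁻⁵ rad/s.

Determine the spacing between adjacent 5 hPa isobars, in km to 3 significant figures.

Coriolis parameter at 67°S:
f = 2Ω sin φ = 2 × 7.29×10⁻⁵ × sin 67° = 1.34×10⁻⁴ s⁻¹
Wind speed in SI: 21.4 knots = 11.0 m/s
Geostrophic balance rearranged: |∂P/∂n| = f ρ V_g
|∂P/∂n| = 1.34×10⁻⁴ × 1.02 × 11.0 = 1.51×10⁻³ Pa/m
Isobar spacing: Δn = ΔP/|∂P/∂n| = 500 Pa / 1.51×10⁻³ Pa/m = 331768 m ≈ 332 km

332 km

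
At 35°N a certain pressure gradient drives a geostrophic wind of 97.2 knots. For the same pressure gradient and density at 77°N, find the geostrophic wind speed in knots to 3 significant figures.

With the same pressure gradient and density, V_g ∝ 1/f ∝ 1/sin φ.
V₂ = V₁ · sin φ₁ / sin φ₂ = 97.2 × sin 35° / sin 77°
V₂ = 97.2 × 0.5736/0.9744 = 57.2 knots

57.2 knots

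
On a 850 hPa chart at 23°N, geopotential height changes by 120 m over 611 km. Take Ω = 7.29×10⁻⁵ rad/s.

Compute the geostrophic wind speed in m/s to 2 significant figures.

34 m/s

Coriolis parameter at 23°N:
f = 2Ω sin φ = 2 × 7.29×10⁻⁵ × sin 23° = 5.70×10⁻⁵ s⁻¹
Height gradient: |∂Z/∂n| = 120 m / 611000 m = 1.96×10⁻⁴
On a pressure surface, geostrophic balance gives V_g = (g/f)|∂Z/∂n|:
V_g = 9.81 × 1.96×10⁻⁴ / 5.70×10⁻⁵ = 33.8 m/s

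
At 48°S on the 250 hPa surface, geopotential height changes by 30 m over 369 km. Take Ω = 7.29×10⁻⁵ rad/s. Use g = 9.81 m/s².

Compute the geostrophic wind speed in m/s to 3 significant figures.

Coriolis parameter at 48°S:
f = 2Ω sin φ = 2 × 7.29×10⁻⁵ × sin 48° = 1.08×10⁻⁴ s⁻¹
Height gradient: |∂Z/∂n| = 30 m / 369000 m = 8.13×10⁻⁵
On a pressure surface, geostrophic balance gives V_g = (g/f)|∂Z/∂n|:
V_g = 9.81 × 8.13×10⁻⁵ / 1.08×10⁻⁴ = 7.36 m/s

7.36 m/s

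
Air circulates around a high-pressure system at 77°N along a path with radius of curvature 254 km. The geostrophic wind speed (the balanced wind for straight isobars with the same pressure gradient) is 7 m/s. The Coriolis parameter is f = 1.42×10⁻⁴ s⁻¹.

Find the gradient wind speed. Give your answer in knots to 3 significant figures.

Around a high, pressure-gradient force acts outward with centrifugal, so Coriolis balances both:
fV = (1/ρ)|∂P/∂n| + V²/R  →  V² − fR·V + fR·V_g = 0
With fR = 1.42×10⁻⁴ × 254×10³ m = 36.1 m/s:
V = [fR − √((fR)² − 4 fR V_g)]/2 = [36.1 − √(36.1² − 4×36.1×7)]/2 = 9.5 m/s
Supergeostrophic (V > V_g = 7 m/s), as expected around a high.
Converting: 9.5 m/s × 1.944 = 18.5 knots

18.5 knots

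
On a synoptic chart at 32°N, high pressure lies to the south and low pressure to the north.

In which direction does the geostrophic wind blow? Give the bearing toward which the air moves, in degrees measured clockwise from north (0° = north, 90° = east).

The pressure-gradient force points toward the north (bearing 000°).
Geostrophic balance: in the Northern Hemisphere the Coriolis force deflects motion to the right, so the geostrophic wind blows 90° to the right of the pressure-gradient force (low pressure on the left).
Rotating 000° by 90° clockwise gives 090° — the wind blows toward the east.

090°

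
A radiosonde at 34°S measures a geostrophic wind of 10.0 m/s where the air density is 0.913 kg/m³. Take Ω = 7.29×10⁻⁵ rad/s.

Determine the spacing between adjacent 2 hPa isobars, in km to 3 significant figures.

269 km

Coriolis parameter at 34°S:
f = 2Ω sin φ = 2 × 7.29×10⁻⁵ × sin 34° = 8.15×10⁻⁵ s⁻¹
Geostrophic balance rearranged: |∂P/∂n| = f ρ V_g
|∂P/∂n| = 8.15×10⁻⁵ × 0.913 × 10.0 = 7.44×10⁻⁴ Pa/m
Isobar spacing: Δn = ΔP/|∂P/∂n| = 200 Pa / 7.44×10⁻⁴ Pa/m = 268683 m ≈ 269 km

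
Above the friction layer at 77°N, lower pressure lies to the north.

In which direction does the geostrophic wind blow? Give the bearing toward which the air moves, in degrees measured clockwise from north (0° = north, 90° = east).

090°

The pressure-gradient force points toward the north (bearing 000°).
Geostrophic balance: in the Northern Hemisphere the Coriolis force deflects motion to the right, so the geostrophic wind blows 90° to the right of the pressure-gradient force (low pressure on the left).
Rotating 000° by 90° clockwise gives 090° — the wind blows toward the east.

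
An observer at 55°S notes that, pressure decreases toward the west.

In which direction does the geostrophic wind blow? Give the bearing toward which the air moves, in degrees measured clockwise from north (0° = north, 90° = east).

180°

The pressure-gradient force points toward the west (bearing 270°).
Geostrophic balance: in the Southern Hemisphere the Coriolis force deflects motion to the left, so the geostrophic wind blows 90° to the left of the pressure-gradient force (low pressure on the right).
Rotating 270° by 90° counterclockwise gives 180° — the wind blows toward the south.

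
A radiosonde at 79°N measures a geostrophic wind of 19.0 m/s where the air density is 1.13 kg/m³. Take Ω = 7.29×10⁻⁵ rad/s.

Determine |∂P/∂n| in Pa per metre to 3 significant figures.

3.07×10⁻³ Pa/m

Coriolis parameter at 79°N:
f = 2Ω sin φ = 2 × 7.29×10⁻⁵ × sin 79° = 1.43×10⁻⁴ s⁻¹
Geostrophic balance rearranged: |∂P/∂n| = f ρ V_g
|∂P/∂n| = 1.43×10⁻⁴ × 1.13 × 19.0 = 3.07×10⁻³ Pa/m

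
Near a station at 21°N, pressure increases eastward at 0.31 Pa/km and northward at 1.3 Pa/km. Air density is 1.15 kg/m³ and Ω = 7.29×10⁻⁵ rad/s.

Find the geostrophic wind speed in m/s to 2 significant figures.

22 m/s

Coriolis parameter at 21°N:
f = 2Ω sin φ = 2 × 7.29×10⁻⁵ × sin 21° = 5.23×10⁻⁵ s⁻¹
Component geostrophic relations (x east, y north):
u_g = −(1/(fρ)) ∂P/∂y,  v_g = (1/(fρ)) ∂P/∂x
u_g = −(1.3×10⁻³)/(5.23×10⁻⁵ × 1.15) = −21.6 m/s;  v_g = (0.31×10⁻³)/(5.23×10⁻⁵ × 1.15) = 5.16 m/s
|V_g| = √(u_g² + v_g²) = 22.2 m/s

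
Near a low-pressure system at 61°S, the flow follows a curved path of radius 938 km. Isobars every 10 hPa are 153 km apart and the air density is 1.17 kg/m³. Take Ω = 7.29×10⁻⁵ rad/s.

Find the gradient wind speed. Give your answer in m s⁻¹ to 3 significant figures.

Coriolis parameter at 61°S:
f = 2Ω sin φ = 2 × 7.29×10⁻⁵ × sin 61° = 1.28×10⁻⁴ s⁻¹
Pressure gradient: |∂P/∂n| = 1000 Pa / 153000 m = 6.54×10⁻³ Pa/m
Geostrophic speed: V_g = |∂P/∂n|/(fρ) = 6.54×10⁻³/(1.28×10⁻⁴ × 1.17) = 43.8 m/s
Around a low, centrifugal force acts outward with Coriolis, so pressure-gradient force balances both:
(1/ρ)|∂P/∂n| = fV + V²/R  →  V² + fR·V − fR·V_g = 0
With fR = 1.28×10⁻⁴ × 938×10³ m = 120 m/s:
V = [−fR + √((fR)² + 4 fR V_g)]/2 = [−120 + √(120² + 4×120×43.8)]/2 = 34.1 m/s
Subgeostrophic (V < V_g = 43.8 m/s), as expected around a low.

34.1 m s⁻¹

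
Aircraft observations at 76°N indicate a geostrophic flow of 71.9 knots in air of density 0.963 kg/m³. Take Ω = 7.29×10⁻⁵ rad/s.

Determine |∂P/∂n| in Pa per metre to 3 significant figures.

5.04×10⁻³ Pa/m

Coriolis parameter at 76°N:
f = 2Ω sin φ = 2 × 7.29×10⁻⁵ × sin 76° = 1.41×10⁻⁴ s⁻¹
Wind speed in SI: 71.9 knots = 37.0 m/s
Geostrophic balance rearranged: |∂P/∂n| = f ρ V_g
|∂P/∂n| = 1.41×10⁻⁴ × 0.963 × 37.0 = 5.04×10⁻³ Pa/m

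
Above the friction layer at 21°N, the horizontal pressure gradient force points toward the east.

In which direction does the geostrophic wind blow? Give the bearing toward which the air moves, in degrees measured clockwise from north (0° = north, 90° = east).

180°

The pressure-gradient force points toward the east (bearing 090°).
Geostrophic balance: in the Northern Hemisphere the Coriolis force deflects motion to the right, so the geostrophic wind blows 90° to the right of the pressure-gradient force (low pressure on the left).
Rotating 090° by 90° clockwise gives 180° — the wind blows toward the south.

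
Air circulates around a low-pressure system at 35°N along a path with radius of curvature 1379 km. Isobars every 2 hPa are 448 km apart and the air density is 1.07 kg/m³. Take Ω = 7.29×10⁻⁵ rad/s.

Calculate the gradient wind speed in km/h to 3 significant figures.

17.2 km/h

Coriolis parameter at 35°N:
f = 2Ω sin φ = 2 × 7.29×10⁻⁵ × sin 35° = 8.36×10⁻⁵ s⁻¹
Pressure gradient: |∂P/∂n| = 200 Pa / 448000 m = 4.46×10⁻⁴ Pa/m
Geostrophic speed: V_g = |∂P/∂n|/(fρ) = 4.46×10⁻⁴/(8.36×10⁻⁵ × 1.07) = 4.99 m/s
Around a low, centrifugal force acts outward with Coriolis, so pressure-gradient force balances both:
(1/ρ)|∂P/∂n| = fV + V²/R  →  V² + fR·V − fR·V_g = 0
With fR = 8.36×10⁻⁵ × 1379×10³ m = 115 m/s:
V = [−fR + √((fR)² + 4 fR V_g)]/2 = [−115 + √(115² + 4×115×4.99)]/2 = 4.79 m/s
Subgeostrophic (V < V_g = 4.99 m/s), as expected around a low.
Converting: 4.79 m/s × 3.6 = 17.2 km/h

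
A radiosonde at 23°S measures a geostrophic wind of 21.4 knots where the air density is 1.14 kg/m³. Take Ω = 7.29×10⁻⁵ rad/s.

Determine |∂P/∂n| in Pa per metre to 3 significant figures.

Coriolis parameter at 23°S:
f = 2Ω sin φ = 2 × 7.29×10⁻⁵ × sin 23° = 5.70×10⁻⁵ s⁻¹
Wind speed in SI: 21.4 knots = 11.0 m/s
Geostrophic balance rearranged: |∂P/∂n| = f ρ V_g
|∂P/∂n| = 5.70×10⁻⁵ × 1.14 × 11.0 = 7.15×10⁻⁴ Pa/m

7.15×10⁻⁴ Pa/m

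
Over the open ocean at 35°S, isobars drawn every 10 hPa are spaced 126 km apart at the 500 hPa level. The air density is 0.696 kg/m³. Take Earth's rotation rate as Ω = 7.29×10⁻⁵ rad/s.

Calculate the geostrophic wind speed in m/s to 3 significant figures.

136 m/s

Coriolis parameter at 35°S:
f = 2Ω sin φ = 2 × 7.29×10⁻⁵ × sin 35° = 8.36×10⁻⁵ s⁻¹
Pressure gradient: |∂P/∂n| = 1000 Pa / 126000 m = 7.94×10⁻³ Pa/m
Geostrophic balance (pressure-gradient force = Coriolis force):
V_g = (1/(fρ)) |∂P/∂n| = 7.94×10⁻³ / (8.36×10⁻⁵ × 0.696) = 136 m/s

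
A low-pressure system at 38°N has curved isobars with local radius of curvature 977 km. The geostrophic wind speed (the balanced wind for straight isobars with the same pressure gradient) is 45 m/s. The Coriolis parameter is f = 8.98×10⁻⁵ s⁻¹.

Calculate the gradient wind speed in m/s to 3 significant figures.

32.8 m/s

Around a low, centrifugal force acts outward with Coriolis, so pressure-gradient force balances both:
(1/ρ)|∂P/∂n| = fV + V²/R  →  V² + fR·V − fR·V_g = 0
With fR = 8.98×10⁻⁵ × 977×10³ m = 87.7 m/s:
V = [−fR + √((fR)² + 4 fR V_g)]/2 = [−87.7 + √(87.7² + 4×87.7×45)]/2 = 32.8 m/s
Subgeostrophic (V < V_g = 45 m/s), as expected around a low.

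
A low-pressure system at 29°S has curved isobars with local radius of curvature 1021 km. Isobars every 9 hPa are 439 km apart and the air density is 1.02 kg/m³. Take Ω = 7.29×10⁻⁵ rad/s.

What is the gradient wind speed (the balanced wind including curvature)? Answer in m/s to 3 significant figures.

21.8 m/s

Coriolis parameter at 29°S:
f = 2Ω sin φ = 2 × 7.29×10⁻⁵ × sin 29° = 7.07×10⁻⁵ s⁻¹
Pressure gradient: |∂P/∂n| = 900 Pa / 439000 m = 2.05×10⁻³ Pa/m
Geostrophic speed: V_g = |∂P/∂n|/(fρ) = 2.05×10⁻³/(7.07×10⁻⁵ × 1.02) = 28.4 m/s
Around a low, centrifugal force acts outward with Coriolis, so pressure-gradient force balances both:
(1/ρ)|∂P/∂n| = fV + V²/R  →  V² + fR·V − fR·V_g = 0
With fR = 7.07×10⁻⁵ × 1021×10³ m = 72.2 m/s:
V = [−fR + √((fR)² + 4 fR V_g)]/2 = [−72.2 + √(72.2² + 4×72.2×28.4)]/2 = 21.8 m/s
Subgeostrophic (V < V_g = 28.4 m/s), as expected around a low.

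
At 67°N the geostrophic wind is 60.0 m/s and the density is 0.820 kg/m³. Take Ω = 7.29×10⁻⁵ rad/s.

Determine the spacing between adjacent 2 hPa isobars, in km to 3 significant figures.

30.3 km

Coriolis parameter at 67°N:
f = 2Ω sin φ = 2 × 7.29×10⁻⁵ × sin 67° = 1.34×10⁻⁴ s⁻¹
Geostrophic balance rearranged: |∂P/∂n| = f ρ V_g
|∂P/∂n| = 1.34×10⁻⁴ × 0.820 × 60.0 = 6.60×10⁻³ Pa/m
Isobar spacing: Δn = ΔP/|∂P/∂n| = 200 Pa / 6.60×10⁻³ Pa/m = 30289 m ≈ 30.3 km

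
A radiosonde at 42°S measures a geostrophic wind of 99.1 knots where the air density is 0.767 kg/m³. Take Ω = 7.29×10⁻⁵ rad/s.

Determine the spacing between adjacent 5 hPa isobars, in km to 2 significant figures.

Coriolis parameter at 42°S:
f = 2Ω sin φ = 2 × 7.29×10⁻⁵ × sin 42° = 9.76×10⁻⁵ s⁻¹
Wind speed in SI: 99.1 knots = 51.0 m/s
Geostrophic balance rearranged: |∂P/∂n| = f ρ V_g
|∂P/∂n| = 9.76×10⁻⁵ × 0.767 × 51.0 = 3.81×10⁻³ Pa/m
Isobar spacing: Δn = ΔP/|∂P/∂n| = 500 Pa / 3.81×10⁻³ Pa/m = 131067 m ≈ 130 km

130 km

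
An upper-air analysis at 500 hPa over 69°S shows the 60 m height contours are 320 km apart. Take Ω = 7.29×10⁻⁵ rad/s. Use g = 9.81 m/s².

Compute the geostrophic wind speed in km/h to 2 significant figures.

49 km/h

Coriolis parameter at 69°S:
f = 2Ω sin φ = 2 × 7.29×10⁻⁵ × sin 69° = 1.36×10⁻⁴ s⁻¹
Height gradient: |∂Z/∂n| = 60 m / 320000 m = 1.88×10⁻⁴
On a pressure surface, geostrophic balance gives V_g = (g/f)|∂Z/∂n|:
V_g = 9.81 × 1.88×10⁻⁴ / 1.36×10⁻⁴ = 13.5 m/s
Converting: 13.5 m/s × 3.6 = 49 km/h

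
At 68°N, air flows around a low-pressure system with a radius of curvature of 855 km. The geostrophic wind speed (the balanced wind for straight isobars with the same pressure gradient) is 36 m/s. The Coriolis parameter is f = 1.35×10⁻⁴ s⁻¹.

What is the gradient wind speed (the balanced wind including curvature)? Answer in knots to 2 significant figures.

56 knots

Around a low, centrifugal force acts outward with Coriolis, so pressure-gradient force balances both:
(1/ρ)|∂P/∂n| = fV + V²/R  →  V² + fR·V − fR·V_g = 0
With fR = 1.35×10⁻⁴ × 855×10³ m = 115 m/s:
V = [−fR + √((fR)² + 4 fR V_g)]/2 = [−115 + √(115² + 4×115×36)]/2 = 28.8 m/s
Subgeostrophic (V < V_g = 36 m/s), as expected around a low.
Converting: 28.8 m/s × 1.944 = 56 knots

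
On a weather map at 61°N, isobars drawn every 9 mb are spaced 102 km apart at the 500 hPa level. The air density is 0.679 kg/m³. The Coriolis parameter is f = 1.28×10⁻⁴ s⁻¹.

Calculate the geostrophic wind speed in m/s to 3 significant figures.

Pressure gradient: |∂P/∂n| = 900 Pa / 102000 m = 8.82×10⁻³ Pa/m
Geostrophic balance (pressure-gradient force = Coriolis force):
V_g = (1/(fρ)) |∂P/∂n| = 8.82×10⁻³ / (1.28×10⁻⁴ × 0.679) = 102 m/s

102 m/s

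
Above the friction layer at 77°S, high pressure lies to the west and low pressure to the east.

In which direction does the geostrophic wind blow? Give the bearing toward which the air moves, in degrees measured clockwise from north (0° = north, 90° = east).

The pressure-gradient force points toward the east (bearing 090°).
Geostrophic balance: in the Southern Hemisphere the Coriolis force deflects motion to the left, so the geostrophic wind blows 90° to the left of the pressure-gradient force (low pressure on the right).
Rotating 090° by 90° counterclockwise gives 000° — the wind blows toward the north.

000°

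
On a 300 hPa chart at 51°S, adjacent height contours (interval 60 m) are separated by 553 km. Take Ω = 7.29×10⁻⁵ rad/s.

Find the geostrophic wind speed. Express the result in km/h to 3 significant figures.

33.8 km/h

Coriolis parameter at 51°S:
f = 2Ω sin φ = 2 × 7.29×10⁻⁵ × sin 51° = 1.13×10⁻⁴ s⁻¹
Height gradient: |∂Z/∂n| = 60 m / 553000 m = 1.08×10⁻⁴
On a pressure surface, geostrophic balance gives V_g = (g/f)|∂Z/∂n|:
V_g = 9.81 × 1.08×10⁻⁴ / 1.13×10⁻⁴ = 9.39 m/s
Converting: 9.39 m/s × 3.6 = 33.8 km/h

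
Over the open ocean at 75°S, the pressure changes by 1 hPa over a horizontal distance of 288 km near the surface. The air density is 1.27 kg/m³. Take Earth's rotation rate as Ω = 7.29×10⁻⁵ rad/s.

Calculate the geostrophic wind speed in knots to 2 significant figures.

3.8 knots

Coriolis parameter at 75°S:
f = 2Ω sin φ = 2 × 7.29×10⁻⁵ × sin 75° = 1.41×10⁻⁴ s⁻¹
Pressure gradient: |∂P/∂n| = 100 Pa / 288000 m = 3.47×10⁻⁴ Pa/m
Geostrophic balance (pressure-gradient force = Coriolis force):
V_g = (1/(fρ)) |∂P/∂n| = 3.47×10⁻⁴ / (1.41×10⁻⁴ × 1.27) = 1.94 m/s
Converting: 1.94 m/s × 1.944 = 3.8 knots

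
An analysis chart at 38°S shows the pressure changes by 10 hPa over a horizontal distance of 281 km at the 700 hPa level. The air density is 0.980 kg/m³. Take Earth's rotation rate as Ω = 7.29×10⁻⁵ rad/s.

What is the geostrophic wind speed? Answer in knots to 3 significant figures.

Coriolis parameter at 38°S:
f = 2Ω sin φ = 2 × 7.29×10⁻⁵ × sin 38° = 8.98×10⁻⁵ s⁻¹
Pressure gradient: |∂P/∂n| = 1000 Pa / 281000 m = 3.56×10⁻³ Pa/m
Geostrophic balance (pressure-gradient force = Coriolis force):
V_g = (1/(fρ)) |∂P/∂n| = 3.56×10⁻³ / (8.98×10⁻⁵ × 0.980) = 40.5 m/s
Converting: 40.5 m/s × 1.944 = 78.6 knots

78.6 knots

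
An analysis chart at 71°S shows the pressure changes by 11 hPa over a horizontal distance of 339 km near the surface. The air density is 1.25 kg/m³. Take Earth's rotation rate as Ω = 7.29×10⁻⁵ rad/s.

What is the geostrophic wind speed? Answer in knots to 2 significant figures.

37 knots

Coriolis parameter at 71°S:
f = 2Ω sin φ = 2 × 7.29×10⁻⁵ × sin 71° = 1.38×10⁻⁴ s⁻¹
Pressure gradient: |∂P/∂n| = 1100 Pa / 339000 m = 3.24×10⁻³ Pa/m
Geostrophic balance (pressure-gradient force = Coriolis force):
V_g = (1/(fρ)) |∂P/∂n| = 3.24×10⁻³ / (1.38×10⁻⁴ × 1.25) = 18.8 m/s
Converting: 18.8 m/s × 1.944 = 37 knots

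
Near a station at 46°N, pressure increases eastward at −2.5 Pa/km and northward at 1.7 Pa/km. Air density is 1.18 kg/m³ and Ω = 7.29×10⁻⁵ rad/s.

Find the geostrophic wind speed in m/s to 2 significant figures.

Coriolis parameter at 46°N:
f = 2Ω sin φ = 2 × 7.29×10⁻⁵ × sin 46° = 1.05×10⁻⁴ s⁻¹
Component geostrophic relations (x east, y north):
u_g = −(1/(fρ)) ∂P/∂y,  v_g = (1/(fρ)) ∂P/∂x
u_g = −(1.7×10⁻³)/(1.05×10⁻⁴ × 1.18) = −13.7 m/s;  v_g = (−2.5×10⁻³)/(1.05×10⁻⁴ × 1.18) = −20.2 m/s
|V_g| = √(u_g² + v_g²) = 24.4 m/s

24 m/s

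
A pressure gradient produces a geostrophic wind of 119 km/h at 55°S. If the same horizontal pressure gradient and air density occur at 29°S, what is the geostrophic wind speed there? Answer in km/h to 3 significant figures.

With the same pressure gradient and density, V_g ∝ 1/f ∝ 1/sin φ.
V₂ = V₁ · sin φ₁ / sin φ₂ = 119 × sin 55° / sin 29°
V₂ = 119 × 0.8192/0.4848 = 201 km/h

201 km/h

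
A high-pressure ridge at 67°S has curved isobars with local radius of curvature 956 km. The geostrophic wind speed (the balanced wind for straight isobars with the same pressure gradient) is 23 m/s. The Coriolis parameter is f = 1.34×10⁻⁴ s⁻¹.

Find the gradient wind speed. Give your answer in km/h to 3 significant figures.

108 km/h

Around a high, pressure-gradient force acts outward with centrifugal, so Coriolis balances both:
fV = (1/ρ)|∂P/∂n| + V²/R  →  V² − fR·V + fR·V_g = 0
With fR = 1.34×10⁻⁴ × 956×10³ m = 128 m/s:
V = [fR − √((fR)² − 4 fR V_g)]/2 = [128 − √(128² − 4×128×23)]/2 = 30 m/s
Supergeostrophic (V > V_g = 23 m/s), as expected around a high.
Converting: 30 m/s × 3.6 = 108 km/h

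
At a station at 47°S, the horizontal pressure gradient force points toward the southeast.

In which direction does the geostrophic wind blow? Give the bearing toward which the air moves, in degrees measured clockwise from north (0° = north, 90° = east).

045°

The pressure-gradient force points toward the southeast (bearing 135°).
Geostrophic balance: in the Southern Hemisphere the Coriolis force deflects motion to the left, so the geostrophic wind blows 90° to the left of the pressure-gradient force (low pressure on the right).
Rotating 135° by 90° counterclockwise gives 045° — the wind blows toward the northeast.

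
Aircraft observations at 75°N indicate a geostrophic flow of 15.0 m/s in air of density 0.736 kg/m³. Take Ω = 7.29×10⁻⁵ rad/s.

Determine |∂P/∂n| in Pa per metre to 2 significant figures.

Coriolis parameter at 75°N:
f = 2Ω sin φ = 2 × 7.29×10⁻⁵ × sin 75° = 1.41×10⁻⁴ s⁻¹
Geostrophic balance rearranged: |∂P/∂n| = f ρ V_g
|∂P/∂n| = 1.41×10⁻⁴ × 0.736 × 15.0 = 1.55×10⁻³ Pa/m

1.6×10⁻³ Pa/m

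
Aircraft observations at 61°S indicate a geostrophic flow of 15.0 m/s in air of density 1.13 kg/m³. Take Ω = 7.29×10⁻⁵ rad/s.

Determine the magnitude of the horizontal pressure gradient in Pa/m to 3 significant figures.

Coriolis parameter at 61°S:
f = 2Ω sin φ = 2 × 7.29×10⁻⁵ × sin 61° = 1.28×10⁻⁴ s⁻¹
Geostrophic balance rearranged: |∂P/∂n| = f ρ V_g
|∂P/∂n| = 1.28×10⁻⁴ × 1.13 × 15.0 = 2.16×10⁻³ Pa/m

2.16×10⁻³ Pa/m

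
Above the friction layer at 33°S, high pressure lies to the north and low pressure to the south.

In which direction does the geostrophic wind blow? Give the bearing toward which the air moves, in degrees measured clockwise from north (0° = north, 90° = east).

The pressure-gradient force points toward the south (bearing 180°).
Geostrophic balance: in the Southern Hemisphere the Coriolis force deflects motion to the left, so the geostrophic wind blows 90° to the left of the pressure-gradient force (low pressure on the right).
Rotating 180° by 90° counterclockwise gives 090° — the wind blows toward the east.

090°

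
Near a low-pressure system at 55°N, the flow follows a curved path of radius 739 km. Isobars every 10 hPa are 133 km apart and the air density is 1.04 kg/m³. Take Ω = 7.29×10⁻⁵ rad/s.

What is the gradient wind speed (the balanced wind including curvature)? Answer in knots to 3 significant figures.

80.2 knots

Coriolis parameter at 55°N:
f = 2Ω sin φ = 2 × 7.29×10⁻⁵ × sin 55° = 1.19×10⁻⁴ s⁻¹
Pressure gradient: |∂P/∂n| = 1000 Pa / 133000 m = 7.52×10⁻³ Pa/m
Geostrophic speed: V_g = |∂P/∂n|/(fρ) = 7.52×10⁻³/(1.19×10⁻⁴ × 1.04) = 60.5 m/s
Around a low, centrifugal force acts outward with Coriolis, so pressure-gradient force balances both:
(1/ρ)|∂P/∂n| = fV + V²/R  →  V² + fR·V − fR·V_g = 0
With fR = 1.19×10⁻⁴ × 739×10³ m = 88.3 m/s:
V = [−fR + √((fR)² + 4 fR V_g)]/2 = [−88.3 + √(88.3² + 4×88.3×60.5)]/2 = 41.3 m/s
Subgeostrophic (V < V_g = 60.5 m/s), as expected around a low.
Converting: 41.3 m/s × 1.944 = 80.2 knots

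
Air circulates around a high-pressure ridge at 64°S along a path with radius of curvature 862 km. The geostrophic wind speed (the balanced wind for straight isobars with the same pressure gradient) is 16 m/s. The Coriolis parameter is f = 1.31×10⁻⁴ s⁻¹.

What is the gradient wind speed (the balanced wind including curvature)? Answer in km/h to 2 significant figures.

69 km/h

Around a high, pressure-gradient force acts outward with centrifugal, so Coriolis balances both:
fV = (1/ρ)|∂P/∂n| + V²/R  →  V² − fR·V + fR·V_g = 0
With fR = 1.31×10⁻⁴ × 862×10³ m = 113 m/s:
V = [fR − √((fR)² − 4 fR V_g)]/2 = [113 − √(113² − 4×113×16)]/2 = 19.3 m/s
Supergeostrophic (V > V_g = 16 m/s), as expected around a high.
Converting: 19.3 m/s × 3.6 = 69 km/h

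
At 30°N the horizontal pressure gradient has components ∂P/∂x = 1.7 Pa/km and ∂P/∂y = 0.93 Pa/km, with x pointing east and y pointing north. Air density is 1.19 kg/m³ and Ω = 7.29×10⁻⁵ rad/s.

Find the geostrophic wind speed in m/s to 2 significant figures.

22 m/s

Coriolis parameter at 30°N:
f = 2Ω sin φ = 2 × 7.29×10⁻⁵ × sin 30° = 7.29×10⁻⁵ s⁻¹
Component geostrophic relations (x east, y north):
u_g = −(1/(fρ)) ∂P/∂y,  v_g = (1/(fρ)) ∂P/∂x
u_g = −(0.93×10⁻³)/(7.29×10⁻⁵ × 1.19) = −10.7 m/s;  v_g = (1.7×10⁻³)/(7.29×10⁻⁵ × 1.19) = 19.6 m/s
|V_g| = √(u_g² + v_g²) = 22.3 m/s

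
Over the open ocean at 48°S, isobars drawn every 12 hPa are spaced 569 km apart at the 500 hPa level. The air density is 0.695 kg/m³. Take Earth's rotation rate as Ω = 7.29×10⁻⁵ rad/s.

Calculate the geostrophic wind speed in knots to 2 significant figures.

54 knots

Coriolis parameter at 48°S:
f = 2Ω sin φ = 2 × 7.29×10⁻⁵ × sin 48° = 1.08×10⁻⁴ s⁻¹
Pressure gradient: |∂P/∂n| = 1200 Pa / 569000 m = 2.11×10⁻³ Pa/m
Geostrophic balance (pressure-gradient force = Coriolis force):
V_g = (1/(fρ)) |∂P/∂n| = 2.11×10⁻³ / (1.08×10⁻⁴ × 0.695) = 28.0 m/s
Converting: 28.0 m/s × 1.944 = 54 knots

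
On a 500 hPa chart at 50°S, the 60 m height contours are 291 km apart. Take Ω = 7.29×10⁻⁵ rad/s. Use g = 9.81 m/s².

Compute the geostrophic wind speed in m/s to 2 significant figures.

Coriolis parameter at 50°S:
f = 2Ω sin φ = 2 × 7.29×10⁻⁵ × sin 50° = 1.12×10⁻⁴ s⁻¹
Height gradient: |∂Z/∂n| = 60 m / 291000 m = 2.06×10⁻⁴
On a pressure surface, geostrophic balance gives V_g = (g/f)|∂Z/∂n|:
V_g = 9.81 × 2.06×10⁻⁴ / 1.12×10⁻⁴ = 18.1 m/s

18 m/s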